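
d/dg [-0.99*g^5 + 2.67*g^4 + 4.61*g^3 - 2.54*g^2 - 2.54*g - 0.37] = -4.95*g^4 + 10.68*g^3 + 13.83*g^2 - 5.08*g - 2.54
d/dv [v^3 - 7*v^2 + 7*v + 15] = 3*v^2 - 14*v + 7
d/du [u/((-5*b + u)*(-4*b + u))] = 20*b^2/((4*b - u)^2*(5*b - u)^2) - u^2/((4*b - u)^2*(5*b - u)^2)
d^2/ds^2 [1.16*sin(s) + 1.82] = -1.16*sin(s)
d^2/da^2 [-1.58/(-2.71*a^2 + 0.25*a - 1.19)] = (-23.207356*a^2 + 2.1409*a + 1.58*(5.42*a - 0.25)*(10.84*a - 0.5) - 10.190684)/(2.71*a^2 - 0.25*a + 1.19)^3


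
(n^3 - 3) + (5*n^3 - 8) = 6*n^3 - 11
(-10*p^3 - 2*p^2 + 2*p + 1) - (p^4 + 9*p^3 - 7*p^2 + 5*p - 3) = -p^4 - 19*p^3 + 5*p^2 - 3*p + 4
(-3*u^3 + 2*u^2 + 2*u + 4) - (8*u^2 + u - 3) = -3*u^3 - 6*u^2 + u + 7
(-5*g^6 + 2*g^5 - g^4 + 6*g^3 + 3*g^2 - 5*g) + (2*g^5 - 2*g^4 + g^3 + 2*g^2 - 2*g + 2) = -5*g^6 + 4*g^5 - 3*g^4 + 7*g^3 + 5*g^2 - 7*g + 2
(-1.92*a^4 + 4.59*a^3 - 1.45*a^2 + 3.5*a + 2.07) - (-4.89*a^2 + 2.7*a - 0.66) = -1.92*a^4 + 4.59*a^3 + 3.44*a^2 + 0.8*a + 2.73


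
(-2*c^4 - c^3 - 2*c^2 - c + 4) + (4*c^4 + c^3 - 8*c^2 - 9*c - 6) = 2*c^4 - 10*c^2 - 10*c - 2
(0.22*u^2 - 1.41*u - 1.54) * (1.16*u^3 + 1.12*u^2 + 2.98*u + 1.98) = 0.2552*u^5 - 1.3892*u^4 - 2.71*u^3 - 5.491*u^2 - 7.381*u - 3.0492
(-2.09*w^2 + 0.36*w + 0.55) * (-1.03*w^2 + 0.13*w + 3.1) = 2.1527*w^4 - 0.6425*w^3 - 6.9987*w^2 + 1.1875*w + 1.705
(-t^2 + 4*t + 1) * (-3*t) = 3*t^3 - 12*t^2 - 3*t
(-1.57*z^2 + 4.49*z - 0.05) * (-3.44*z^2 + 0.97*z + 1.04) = 5.4008*z^4 - 16.9685*z^3 + 2.8945*z^2 + 4.6211*z - 0.052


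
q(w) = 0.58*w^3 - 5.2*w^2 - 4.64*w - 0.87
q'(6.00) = -4.40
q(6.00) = -90.63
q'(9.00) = 42.70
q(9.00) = -41.01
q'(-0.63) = 2.60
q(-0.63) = -0.16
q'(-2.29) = 28.30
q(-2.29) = -24.48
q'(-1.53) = 15.35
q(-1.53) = -8.02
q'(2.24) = -19.21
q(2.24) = -30.84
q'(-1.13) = 9.33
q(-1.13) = -3.10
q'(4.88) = -13.95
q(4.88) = -79.94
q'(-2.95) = 41.18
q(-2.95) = -47.32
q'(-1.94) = 22.08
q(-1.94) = -15.67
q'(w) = 1.74*w^2 - 10.4*w - 4.64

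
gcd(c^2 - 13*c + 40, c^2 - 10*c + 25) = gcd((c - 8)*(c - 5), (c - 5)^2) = c - 5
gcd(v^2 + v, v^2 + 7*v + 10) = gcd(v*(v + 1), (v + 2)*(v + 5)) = 1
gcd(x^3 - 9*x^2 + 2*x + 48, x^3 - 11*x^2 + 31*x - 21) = x - 3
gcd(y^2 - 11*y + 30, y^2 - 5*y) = y - 5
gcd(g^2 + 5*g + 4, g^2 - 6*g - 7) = g + 1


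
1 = 1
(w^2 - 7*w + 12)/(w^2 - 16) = (w - 3)/(w + 4)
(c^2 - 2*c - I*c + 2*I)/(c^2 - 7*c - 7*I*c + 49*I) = (c^2 - 2*c - I*c + 2*I)/(c^2 - 7*c - 7*I*c + 49*I)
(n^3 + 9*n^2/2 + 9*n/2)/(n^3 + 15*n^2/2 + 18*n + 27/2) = n/(n + 3)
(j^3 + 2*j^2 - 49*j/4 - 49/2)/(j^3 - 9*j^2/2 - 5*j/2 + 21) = (j + 7/2)/(j - 3)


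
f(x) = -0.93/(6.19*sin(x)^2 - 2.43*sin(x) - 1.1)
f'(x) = -0.93*(-12.38*sin(x)*cos(x) + 2.43*cos(x))/(6.19*sin(x)^2 - 2.43*sin(x) - 1.1)^2 = (11.5134*sin(x) - 2.2599)*cos(x)/(-6.19*sin(x)^2 + 2.43*sin(x) + 1.1)^2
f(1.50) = -0.35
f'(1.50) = 0.09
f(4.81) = -0.12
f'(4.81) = -0.02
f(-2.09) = -0.16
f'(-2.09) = 0.19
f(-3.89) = -8.25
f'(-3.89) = -321.69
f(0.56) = 1.44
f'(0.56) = 7.87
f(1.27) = -0.42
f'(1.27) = 0.52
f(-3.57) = 0.89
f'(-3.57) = -2.12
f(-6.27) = 0.82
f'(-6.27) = -1.65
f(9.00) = 0.89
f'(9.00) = -2.05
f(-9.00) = -0.98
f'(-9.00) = 7.03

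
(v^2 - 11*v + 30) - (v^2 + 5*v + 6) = 24 - 16*v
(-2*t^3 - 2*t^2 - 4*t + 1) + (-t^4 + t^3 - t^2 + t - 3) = -t^4 - t^3 - 3*t^2 - 3*t - 2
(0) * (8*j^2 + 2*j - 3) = 0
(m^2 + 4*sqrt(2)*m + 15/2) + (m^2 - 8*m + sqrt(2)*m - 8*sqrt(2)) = 2*m^2 - 8*m + 5*sqrt(2)*m - 8*sqrt(2) + 15/2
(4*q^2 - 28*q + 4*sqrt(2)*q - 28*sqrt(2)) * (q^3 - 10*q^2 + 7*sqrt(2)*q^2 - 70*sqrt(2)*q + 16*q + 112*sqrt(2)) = 4*q^5 - 68*q^4 + 32*sqrt(2)*q^4 - 544*sqrt(2)*q^3 + 400*q^3 - 1400*q^2 + 2752*sqrt(2)*q^2 - 3584*sqrt(2)*q + 4816*q - 6272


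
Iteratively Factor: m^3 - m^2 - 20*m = (m)*(m^2 - m - 20) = m*(m + 4)*(m - 5)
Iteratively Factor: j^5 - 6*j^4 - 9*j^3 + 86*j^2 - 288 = (j - 3)*(j^4 - 3*j^3 - 18*j^2 + 32*j + 96) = (j - 4)*(j - 3)*(j^3 + j^2 - 14*j - 24) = (j - 4)*(j - 3)*(j + 2)*(j^2 - j - 12) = (j - 4)*(j - 3)*(j + 2)*(j + 3)*(j - 4)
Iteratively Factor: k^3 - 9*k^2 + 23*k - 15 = (k - 3)*(k^2 - 6*k + 5) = (k - 5)*(k - 3)*(k - 1)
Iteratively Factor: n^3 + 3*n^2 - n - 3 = (n - 1)*(n^2 + 4*n + 3) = (n - 1)*(n + 3)*(n + 1)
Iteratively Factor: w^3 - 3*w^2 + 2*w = (w - 1)*(w^2 - 2*w) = (w - 2)*(w - 1)*(w)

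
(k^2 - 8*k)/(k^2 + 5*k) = (k - 8)/(k + 5)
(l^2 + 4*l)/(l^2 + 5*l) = (l + 4)/(l + 5)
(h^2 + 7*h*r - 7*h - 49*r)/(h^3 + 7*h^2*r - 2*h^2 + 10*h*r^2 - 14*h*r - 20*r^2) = (h^2 + 7*h*r - 7*h - 49*r)/(h^3 + 7*h^2*r - 2*h^2 + 10*h*r^2 - 14*h*r - 20*r^2)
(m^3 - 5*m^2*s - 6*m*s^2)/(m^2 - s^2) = m*(-m + 6*s)/(-m + s)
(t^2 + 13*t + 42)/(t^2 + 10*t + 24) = (t + 7)/(t + 4)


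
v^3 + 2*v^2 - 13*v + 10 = (v - 2)*(v - 1)*(v + 5)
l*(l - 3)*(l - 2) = l^3 - 5*l^2 + 6*l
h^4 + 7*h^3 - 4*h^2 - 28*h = h*(h - 2)*(h + 2)*(h + 7)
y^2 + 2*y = y*(y + 2)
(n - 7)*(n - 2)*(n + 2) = n^3 - 7*n^2 - 4*n + 28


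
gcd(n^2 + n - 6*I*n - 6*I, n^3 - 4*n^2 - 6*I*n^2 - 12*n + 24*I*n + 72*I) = n - 6*I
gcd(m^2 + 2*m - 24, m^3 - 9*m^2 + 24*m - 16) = m - 4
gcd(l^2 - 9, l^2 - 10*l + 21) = l - 3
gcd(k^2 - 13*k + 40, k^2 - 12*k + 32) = k - 8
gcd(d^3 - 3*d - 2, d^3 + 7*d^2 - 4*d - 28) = d - 2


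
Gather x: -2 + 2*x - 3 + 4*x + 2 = 6*x - 3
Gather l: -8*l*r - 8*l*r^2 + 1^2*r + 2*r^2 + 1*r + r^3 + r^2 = l*(-8*r^2 - 8*r) + r^3 + 3*r^2 + 2*r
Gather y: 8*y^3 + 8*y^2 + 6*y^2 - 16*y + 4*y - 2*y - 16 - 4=8*y^3 + 14*y^2 - 14*y - 20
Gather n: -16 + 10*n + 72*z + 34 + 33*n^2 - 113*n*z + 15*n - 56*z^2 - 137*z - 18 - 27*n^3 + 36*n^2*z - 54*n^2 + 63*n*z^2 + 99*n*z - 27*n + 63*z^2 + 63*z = -27*n^3 + n^2*(36*z - 21) + n*(63*z^2 - 14*z - 2) + 7*z^2 - 2*z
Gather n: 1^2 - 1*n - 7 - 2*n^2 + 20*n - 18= -2*n^2 + 19*n - 24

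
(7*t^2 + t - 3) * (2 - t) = -7*t^3 + 13*t^2 + 5*t - 6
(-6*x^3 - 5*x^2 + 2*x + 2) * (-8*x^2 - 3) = 48*x^5 + 40*x^4 + 2*x^3 - x^2 - 6*x - 6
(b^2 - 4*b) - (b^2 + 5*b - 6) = 6 - 9*b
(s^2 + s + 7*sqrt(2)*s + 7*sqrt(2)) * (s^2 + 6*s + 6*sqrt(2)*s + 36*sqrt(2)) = s^4 + 7*s^3 + 13*sqrt(2)*s^3 + 90*s^2 + 91*sqrt(2)*s^2 + 78*sqrt(2)*s + 588*s + 504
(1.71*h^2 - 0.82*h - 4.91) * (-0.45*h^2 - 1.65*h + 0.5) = -0.7695*h^4 - 2.4525*h^3 + 4.4175*h^2 + 7.6915*h - 2.455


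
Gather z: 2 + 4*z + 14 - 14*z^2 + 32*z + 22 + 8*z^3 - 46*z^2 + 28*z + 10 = 8*z^3 - 60*z^2 + 64*z + 48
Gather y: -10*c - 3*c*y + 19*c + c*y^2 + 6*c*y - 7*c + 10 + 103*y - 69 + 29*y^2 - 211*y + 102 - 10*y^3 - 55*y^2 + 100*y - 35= 2*c - 10*y^3 + y^2*(c - 26) + y*(3*c - 8) + 8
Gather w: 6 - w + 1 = 7 - w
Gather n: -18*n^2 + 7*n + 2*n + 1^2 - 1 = -18*n^2 + 9*n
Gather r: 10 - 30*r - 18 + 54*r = 24*r - 8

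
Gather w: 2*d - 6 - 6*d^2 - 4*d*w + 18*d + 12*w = -6*d^2 + 20*d + w*(12 - 4*d) - 6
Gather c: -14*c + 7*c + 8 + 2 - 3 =7 - 7*c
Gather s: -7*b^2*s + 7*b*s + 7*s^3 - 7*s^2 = 7*s^3 - 7*s^2 + s*(-7*b^2 + 7*b)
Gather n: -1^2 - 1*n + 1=-n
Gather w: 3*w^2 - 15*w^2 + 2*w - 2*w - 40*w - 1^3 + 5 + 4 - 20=-12*w^2 - 40*w - 12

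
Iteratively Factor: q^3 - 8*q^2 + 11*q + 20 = (q - 4)*(q^2 - 4*q - 5) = (q - 4)*(q + 1)*(q - 5)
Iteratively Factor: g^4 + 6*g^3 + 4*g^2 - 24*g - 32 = (g + 2)*(g^3 + 4*g^2 - 4*g - 16) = (g - 2)*(g + 2)*(g^2 + 6*g + 8) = (g - 2)*(g + 2)^2*(g + 4)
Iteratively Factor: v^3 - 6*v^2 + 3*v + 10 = (v - 5)*(v^2 - v - 2) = (v - 5)*(v - 2)*(v + 1)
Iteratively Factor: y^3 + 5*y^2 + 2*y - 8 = (y + 2)*(y^2 + 3*y - 4) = (y + 2)*(y + 4)*(y - 1)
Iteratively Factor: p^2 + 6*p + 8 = (p + 4)*(p + 2)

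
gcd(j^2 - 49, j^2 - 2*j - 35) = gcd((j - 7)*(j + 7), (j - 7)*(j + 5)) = j - 7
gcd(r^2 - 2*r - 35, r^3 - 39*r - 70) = r^2 - 2*r - 35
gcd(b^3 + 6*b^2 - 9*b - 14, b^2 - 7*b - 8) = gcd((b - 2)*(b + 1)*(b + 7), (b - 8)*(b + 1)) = b + 1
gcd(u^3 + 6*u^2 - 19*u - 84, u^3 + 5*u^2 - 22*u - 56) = u^2 + 3*u - 28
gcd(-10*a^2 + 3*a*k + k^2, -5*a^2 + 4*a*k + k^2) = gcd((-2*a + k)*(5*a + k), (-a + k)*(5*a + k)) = 5*a + k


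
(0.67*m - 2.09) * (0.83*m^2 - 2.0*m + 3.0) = 0.5561*m^3 - 3.0747*m^2 + 6.19*m - 6.27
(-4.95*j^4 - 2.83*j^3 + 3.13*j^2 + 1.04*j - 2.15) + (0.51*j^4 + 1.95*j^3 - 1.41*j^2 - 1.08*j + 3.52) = -4.44*j^4 - 0.88*j^3 + 1.72*j^2 - 0.04*j + 1.37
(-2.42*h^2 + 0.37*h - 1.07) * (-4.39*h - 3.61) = 10.6238*h^3 + 7.1119*h^2 + 3.3616*h + 3.8627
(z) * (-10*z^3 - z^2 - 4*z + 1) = -10*z^4 - z^3 - 4*z^2 + z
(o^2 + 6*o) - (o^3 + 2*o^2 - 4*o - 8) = -o^3 - o^2 + 10*o + 8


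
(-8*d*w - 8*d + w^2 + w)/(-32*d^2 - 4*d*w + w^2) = (w + 1)/(4*d + w)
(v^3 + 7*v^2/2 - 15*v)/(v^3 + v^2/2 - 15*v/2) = (v + 6)/(v + 3)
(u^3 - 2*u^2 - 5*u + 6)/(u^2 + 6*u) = (u^3 - 2*u^2 - 5*u + 6)/(u*(u + 6))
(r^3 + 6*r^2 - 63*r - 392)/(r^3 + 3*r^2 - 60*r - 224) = (r + 7)/(r + 4)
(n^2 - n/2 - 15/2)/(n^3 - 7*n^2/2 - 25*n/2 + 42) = (2*n + 5)/(2*n^2 - n - 28)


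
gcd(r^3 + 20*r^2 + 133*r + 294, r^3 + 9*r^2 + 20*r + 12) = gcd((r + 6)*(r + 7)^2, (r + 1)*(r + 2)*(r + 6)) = r + 6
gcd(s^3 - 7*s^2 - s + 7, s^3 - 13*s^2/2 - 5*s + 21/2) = s^2 - 8*s + 7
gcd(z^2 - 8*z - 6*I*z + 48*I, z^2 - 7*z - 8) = z - 8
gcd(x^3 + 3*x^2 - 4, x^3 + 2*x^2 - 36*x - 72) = x + 2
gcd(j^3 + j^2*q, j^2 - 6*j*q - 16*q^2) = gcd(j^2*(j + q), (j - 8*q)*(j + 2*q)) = 1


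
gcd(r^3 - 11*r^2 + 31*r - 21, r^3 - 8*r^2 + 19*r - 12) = r^2 - 4*r + 3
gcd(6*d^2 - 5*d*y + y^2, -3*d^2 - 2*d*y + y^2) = -3*d + y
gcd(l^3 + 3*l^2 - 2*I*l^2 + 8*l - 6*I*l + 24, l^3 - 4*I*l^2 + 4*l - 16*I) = l^2 - 2*I*l + 8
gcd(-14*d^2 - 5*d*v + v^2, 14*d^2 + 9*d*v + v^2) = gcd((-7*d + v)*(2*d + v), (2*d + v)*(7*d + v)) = 2*d + v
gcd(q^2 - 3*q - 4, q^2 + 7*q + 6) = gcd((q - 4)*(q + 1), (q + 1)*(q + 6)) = q + 1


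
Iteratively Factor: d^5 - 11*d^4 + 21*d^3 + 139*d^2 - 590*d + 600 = (d - 2)*(d^4 - 9*d^3 + 3*d^2 + 145*d - 300) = (d - 5)*(d - 2)*(d^3 - 4*d^2 - 17*d + 60) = (d - 5)*(d - 2)*(d + 4)*(d^2 - 8*d + 15) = (d - 5)*(d - 3)*(d - 2)*(d + 4)*(d - 5)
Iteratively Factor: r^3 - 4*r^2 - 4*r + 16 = (r - 4)*(r^2 - 4) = (r - 4)*(r + 2)*(r - 2)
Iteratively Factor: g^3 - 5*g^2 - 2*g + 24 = (g + 2)*(g^2 - 7*g + 12) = (g - 4)*(g + 2)*(g - 3)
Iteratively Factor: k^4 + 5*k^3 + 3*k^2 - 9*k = (k + 3)*(k^3 + 2*k^2 - 3*k) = (k - 1)*(k + 3)*(k^2 + 3*k) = k*(k - 1)*(k + 3)*(k + 3)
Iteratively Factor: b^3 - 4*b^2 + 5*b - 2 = (b - 1)*(b^2 - 3*b + 2) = (b - 2)*(b - 1)*(b - 1)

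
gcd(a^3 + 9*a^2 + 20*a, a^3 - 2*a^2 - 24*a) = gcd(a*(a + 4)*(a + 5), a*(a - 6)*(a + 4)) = a^2 + 4*a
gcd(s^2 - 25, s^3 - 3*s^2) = 1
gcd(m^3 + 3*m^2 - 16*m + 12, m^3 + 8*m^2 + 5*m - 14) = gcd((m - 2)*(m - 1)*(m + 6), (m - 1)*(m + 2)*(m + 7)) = m - 1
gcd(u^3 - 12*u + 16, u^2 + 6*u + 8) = u + 4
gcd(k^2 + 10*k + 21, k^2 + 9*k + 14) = k + 7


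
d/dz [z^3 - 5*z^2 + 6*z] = 3*z^2 - 10*z + 6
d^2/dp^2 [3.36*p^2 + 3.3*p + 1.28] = 6.72000000000000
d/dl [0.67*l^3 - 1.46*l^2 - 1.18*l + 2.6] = 2.01*l^2 - 2.92*l - 1.18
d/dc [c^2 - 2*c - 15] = 2*c - 2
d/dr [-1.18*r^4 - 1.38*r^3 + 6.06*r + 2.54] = -4.72*r^3 - 4.14*r^2 + 6.06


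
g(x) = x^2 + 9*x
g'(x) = 2*x + 9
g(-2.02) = -14.10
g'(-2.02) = 4.96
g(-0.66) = -5.50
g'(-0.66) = 7.68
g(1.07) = 10.77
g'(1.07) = 11.14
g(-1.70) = -12.41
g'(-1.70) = 5.60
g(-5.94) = -18.18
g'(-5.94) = -2.88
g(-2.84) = -17.49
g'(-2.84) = 3.32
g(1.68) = 17.94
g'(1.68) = 12.36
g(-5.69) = -18.83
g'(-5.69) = -2.38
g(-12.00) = 36.00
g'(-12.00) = -15.00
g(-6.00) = -18.00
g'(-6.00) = -3.00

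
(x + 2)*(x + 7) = x^2 + 9*x + 14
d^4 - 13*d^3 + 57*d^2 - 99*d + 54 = (d - 6)*(d - 3)^2*(d - 1)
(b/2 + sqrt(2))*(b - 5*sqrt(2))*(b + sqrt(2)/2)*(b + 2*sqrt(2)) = b^4/2 - sqrt(2)*b^3/4 - 33*b^2/2 - 28*sqrt(2)*b - 20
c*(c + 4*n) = c^2 + 4*c*n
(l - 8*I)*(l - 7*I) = l^2 - 15*I*l - 56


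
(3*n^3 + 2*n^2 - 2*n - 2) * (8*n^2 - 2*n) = 24*n^5 + 10*n^4 - 20*n^3 - 12*n^2 + 4*n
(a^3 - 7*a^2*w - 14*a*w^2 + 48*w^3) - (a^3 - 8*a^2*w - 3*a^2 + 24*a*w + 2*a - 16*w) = a^2*w + 3*a^2 - 14*a*w^2 - 24*a*w - 2*a + 48*w^3 + 16*w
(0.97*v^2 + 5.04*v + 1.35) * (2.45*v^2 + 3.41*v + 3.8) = 2.3765*v^4 + 15.6557*v^3 + 24.1799*v^2 + 23.7555*v + 5.13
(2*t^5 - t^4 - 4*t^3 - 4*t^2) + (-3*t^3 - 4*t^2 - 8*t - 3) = 2*t^5 - t^4 - 7*t^3 - 8*t^2 - 8*t - 3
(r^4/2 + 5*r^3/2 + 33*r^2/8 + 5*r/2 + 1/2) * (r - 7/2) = r^5/2 + 3*r^4/4 - 37*r^3/8 - 191*r^2/16 - 33*r/4 - 7/4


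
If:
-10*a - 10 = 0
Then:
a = -1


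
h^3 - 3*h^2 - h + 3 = (h - 3)*(h - 1)*(h + 1)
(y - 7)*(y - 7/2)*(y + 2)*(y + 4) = y^4 - 9*y^3/2 - 61*y^2/2 + 63*y + 196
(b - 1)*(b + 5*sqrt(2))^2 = b^3 - b^2 + 10*sqrt(2)*b^2 - 10*sqrt(2)*b + 50*b - 50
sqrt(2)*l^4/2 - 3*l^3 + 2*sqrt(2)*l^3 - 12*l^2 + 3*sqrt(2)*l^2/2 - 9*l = l*(l + 3)*(l - 3*sqrt(2))*(sqrt(2)*l/2 + sqrt(2)/2)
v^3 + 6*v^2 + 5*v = v*(v + 1)*(v + 5)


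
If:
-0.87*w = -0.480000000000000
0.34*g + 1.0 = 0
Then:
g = -2.94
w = 0.55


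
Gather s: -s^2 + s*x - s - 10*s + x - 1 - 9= -s^2 + s*(x - 11) + x - 10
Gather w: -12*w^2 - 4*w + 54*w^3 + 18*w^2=54*w^3 + 6*w^2 - 4*w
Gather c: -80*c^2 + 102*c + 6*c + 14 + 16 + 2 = -80*c^2 + 108*c + 32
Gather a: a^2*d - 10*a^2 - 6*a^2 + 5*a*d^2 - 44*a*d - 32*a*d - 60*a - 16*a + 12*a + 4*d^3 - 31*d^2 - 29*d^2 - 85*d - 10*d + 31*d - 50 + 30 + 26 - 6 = a^2*(d - 16) + a*(5*d^2 - 76*d - 64) + 4*d^3 - 60*d^2 - 64*d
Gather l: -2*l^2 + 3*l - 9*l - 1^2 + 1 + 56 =-2*l^2 - 6*l + 56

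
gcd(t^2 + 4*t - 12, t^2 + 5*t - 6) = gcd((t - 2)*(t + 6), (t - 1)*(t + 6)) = t + 6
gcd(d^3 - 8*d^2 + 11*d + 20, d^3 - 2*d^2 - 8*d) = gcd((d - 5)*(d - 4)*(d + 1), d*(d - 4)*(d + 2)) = d - 4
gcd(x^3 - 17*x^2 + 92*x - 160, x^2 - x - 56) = x - 8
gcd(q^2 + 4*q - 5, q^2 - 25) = q + 5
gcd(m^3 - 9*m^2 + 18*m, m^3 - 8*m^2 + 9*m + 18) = m^2 - 9*m + 18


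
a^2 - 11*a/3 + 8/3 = (a - 8/3)*(a - 1)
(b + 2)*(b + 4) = b^2 + 6*b + 8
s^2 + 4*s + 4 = (s + 2)^2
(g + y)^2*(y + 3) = g^2*y + 3*g^2 + 2*g*y^2 + 6*g*y + y^3 + 3*y^2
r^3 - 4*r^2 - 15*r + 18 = (r - 6)*(r - 1)*(r + 3)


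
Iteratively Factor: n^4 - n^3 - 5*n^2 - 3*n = (n + 1)*(n^3 - 2*n^2 - 3*n) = (n + 1)^2*(n^2 - 3*n) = (n - 3)*(n + 1)^2*(n)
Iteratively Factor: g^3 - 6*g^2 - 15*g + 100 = (g + 4)*(g^2 - 10*g + 25) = (g - 5)*(g + 4)*(g - 5)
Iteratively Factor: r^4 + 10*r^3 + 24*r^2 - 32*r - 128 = (r + 4)*(r^3 + 6*r^2 - 32) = (r - 2)*(r + 4)*(r^2 + 8*r + 16) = (r - 2)*(r + 4)^2*(r + 4)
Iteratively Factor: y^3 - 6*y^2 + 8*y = (y)*(y^2 - 6*y + 8) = y*(y - 4)*(y - 2)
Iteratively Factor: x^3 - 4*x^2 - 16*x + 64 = (x + 4)*(x^2 - 8*x + 16) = (x - 4)*(x + 4)*(x - 4)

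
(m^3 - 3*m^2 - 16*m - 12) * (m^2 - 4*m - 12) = m^5 - 7*m^4 - 16*m^3 + 88*m^2 + 240*m + 144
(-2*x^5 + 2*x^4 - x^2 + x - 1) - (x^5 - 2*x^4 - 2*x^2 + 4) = -3*x^5 + 4*x^4 + x^2 + x - 5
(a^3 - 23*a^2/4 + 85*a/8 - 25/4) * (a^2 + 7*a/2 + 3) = a^5 - 9*a^4/4 - 13*a^3/2 + 219*a^2/16 + 10*a - 75/4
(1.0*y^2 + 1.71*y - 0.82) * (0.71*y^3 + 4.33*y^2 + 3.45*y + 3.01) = 0.71*y^5 + 5.5441*y^4 + 10.2721*y^3 + 5.3589*y^2 + 2.3181*y - 2.4682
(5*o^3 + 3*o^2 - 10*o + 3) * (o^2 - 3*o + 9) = 5*o^5 - 12*o^4 + 26*o^3 + 60*o^2 - 99*o + 27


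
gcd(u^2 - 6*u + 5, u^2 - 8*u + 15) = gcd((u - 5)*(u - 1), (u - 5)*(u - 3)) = u - 5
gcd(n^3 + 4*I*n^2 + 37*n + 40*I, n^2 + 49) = 1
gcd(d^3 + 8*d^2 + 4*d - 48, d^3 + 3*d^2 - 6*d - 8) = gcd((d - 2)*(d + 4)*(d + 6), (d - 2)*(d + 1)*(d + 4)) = d^2 + 2*d - 8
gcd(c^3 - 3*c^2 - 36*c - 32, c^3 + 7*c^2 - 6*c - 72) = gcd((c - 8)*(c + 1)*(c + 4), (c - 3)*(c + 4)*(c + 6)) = c + 4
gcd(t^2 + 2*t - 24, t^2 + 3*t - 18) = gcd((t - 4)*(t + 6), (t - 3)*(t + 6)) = t + 6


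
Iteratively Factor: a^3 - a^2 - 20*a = (a - 5)*(a^2 + 4*a) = a*(a - 5)*(a + 4)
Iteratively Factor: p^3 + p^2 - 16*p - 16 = (p + 1)*(p^2 - 16) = (p + 1)*(p + 4)*(p - 4)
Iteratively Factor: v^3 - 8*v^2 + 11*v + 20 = (v - 4)*(v^2 - 4*v - 5) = (v - 5)*(v - 4)*(v + 1)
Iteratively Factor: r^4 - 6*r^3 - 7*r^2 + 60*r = (r)*(r^3 - 6*r^2 - 7*r + 60) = r*(r + 3)*(r^2 - 9*r + 20) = r*(r - 4)*(r + 3)*(r - 5)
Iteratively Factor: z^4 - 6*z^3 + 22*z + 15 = (z - 5)*(z^3 - z^2 - 5*z - 3) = (z - 5)*(z + 1)*(z^2 - 2*z - 3) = (z - 5)*(z - 3)*(z + 1)*(z + 1)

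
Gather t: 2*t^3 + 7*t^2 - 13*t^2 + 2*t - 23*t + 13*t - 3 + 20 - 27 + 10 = 2*t^3 - 6*t^2 - 8*t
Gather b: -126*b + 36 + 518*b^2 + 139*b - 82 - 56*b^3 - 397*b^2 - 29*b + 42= -56*b^3 + 121*b^2 - 16*b - 4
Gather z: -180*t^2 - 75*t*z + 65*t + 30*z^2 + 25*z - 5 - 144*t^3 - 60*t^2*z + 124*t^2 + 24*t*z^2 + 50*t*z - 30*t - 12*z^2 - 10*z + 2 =-144*t^3 - 56*t^2 + 35*t + z^2*(24*t + 18) + z*(-60*t^2 - 25*t + 15) - 3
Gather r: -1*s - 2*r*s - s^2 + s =-2*r*s - s^2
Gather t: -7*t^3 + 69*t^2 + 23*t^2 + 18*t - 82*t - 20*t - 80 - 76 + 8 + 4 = -7*t^3 + 92*t^2 - 84*t - 144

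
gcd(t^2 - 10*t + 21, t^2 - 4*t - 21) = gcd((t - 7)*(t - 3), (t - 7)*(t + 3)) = t - 7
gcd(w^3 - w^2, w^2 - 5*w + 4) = w - 1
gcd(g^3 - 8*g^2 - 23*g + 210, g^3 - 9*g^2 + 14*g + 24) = g - 6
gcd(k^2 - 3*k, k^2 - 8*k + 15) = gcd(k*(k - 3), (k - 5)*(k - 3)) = k - 3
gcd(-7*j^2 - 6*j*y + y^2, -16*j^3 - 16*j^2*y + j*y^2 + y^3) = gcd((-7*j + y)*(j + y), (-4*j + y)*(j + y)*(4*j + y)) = j + y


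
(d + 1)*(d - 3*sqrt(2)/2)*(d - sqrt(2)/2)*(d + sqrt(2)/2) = d^4 - 3*sqrt(2)*d^3/2 + d^3 - 3*sqrt(2)*d^2/2 - d^2/2 - d/2 + 3*sqrt(2)*d/4 + 3*sqrt(2)/4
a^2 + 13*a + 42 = (a + 6)*(a + 7)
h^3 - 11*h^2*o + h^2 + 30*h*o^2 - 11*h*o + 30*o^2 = (h + 1)*(h - 6*o)*(h - 5*o)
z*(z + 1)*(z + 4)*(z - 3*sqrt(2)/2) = z^4 - 3*sqrt(2)*z^3/2 + 5*z^3 - 15*sqrt(2)*z^2/2 + 4*z^2 - 6*sqrt(2)*z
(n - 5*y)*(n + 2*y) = n^2 - 3*n*y - 10*y^2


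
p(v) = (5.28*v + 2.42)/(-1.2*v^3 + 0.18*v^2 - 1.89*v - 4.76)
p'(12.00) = 0.01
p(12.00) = -0.03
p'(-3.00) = -0.24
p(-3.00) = -0.38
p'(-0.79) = -3.24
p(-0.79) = 0.68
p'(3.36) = 0.18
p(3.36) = -0.37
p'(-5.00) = -0.06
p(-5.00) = -0.15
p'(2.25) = 0.34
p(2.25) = -0.66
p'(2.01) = 0.36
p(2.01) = -0.74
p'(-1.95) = -1.15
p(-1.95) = -0.93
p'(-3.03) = -0.23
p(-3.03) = -0.38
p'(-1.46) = -9.41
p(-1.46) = -2.50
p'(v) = (5.28*v + 2.42)*(3.6*v^2 - 0.36*v + 1.89)/(-1.2*v^3 + 0.18*v^2 - 1.89*v - 4.76)^2 + 5.28/(-1.2*v^3 + 0.18*v^2 - 1.89*v - 4.76)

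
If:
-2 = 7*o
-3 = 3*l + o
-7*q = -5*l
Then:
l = -19/21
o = -2/7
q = -95/147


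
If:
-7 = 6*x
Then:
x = -7/6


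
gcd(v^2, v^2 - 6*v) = v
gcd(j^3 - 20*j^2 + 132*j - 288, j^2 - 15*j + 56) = j - 8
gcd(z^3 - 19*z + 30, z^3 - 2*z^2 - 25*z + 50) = z^2 + 3*z - 10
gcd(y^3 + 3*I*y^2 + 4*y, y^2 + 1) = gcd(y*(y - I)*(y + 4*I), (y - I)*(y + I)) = y - I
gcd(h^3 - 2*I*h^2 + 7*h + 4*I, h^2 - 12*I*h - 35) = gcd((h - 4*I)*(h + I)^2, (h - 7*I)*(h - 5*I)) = 1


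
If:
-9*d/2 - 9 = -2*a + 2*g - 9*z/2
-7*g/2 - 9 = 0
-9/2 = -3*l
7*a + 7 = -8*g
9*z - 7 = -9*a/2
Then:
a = 95/49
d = -55/294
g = -18/7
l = 3/2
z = -169/882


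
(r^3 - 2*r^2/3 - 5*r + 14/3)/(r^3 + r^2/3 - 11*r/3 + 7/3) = (r - 2)/(r - 1)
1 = 1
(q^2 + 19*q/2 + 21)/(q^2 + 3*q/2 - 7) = (q + 6)/(q - 2)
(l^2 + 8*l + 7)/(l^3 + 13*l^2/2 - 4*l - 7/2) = 2*(l + 1)/(2*l^2 - l - 1)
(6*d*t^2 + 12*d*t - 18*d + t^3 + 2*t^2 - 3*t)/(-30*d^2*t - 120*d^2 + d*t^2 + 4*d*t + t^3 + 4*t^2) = (t^2 + 2*t - 3)/(-5*d*t - 20*d + t^2 + 4*t)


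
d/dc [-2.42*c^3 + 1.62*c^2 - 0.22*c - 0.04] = -7.26*c^2 + 3.24*c - 0.22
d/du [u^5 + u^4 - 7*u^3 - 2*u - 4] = 5*u^4 + 4*u^3 - 21*u^2 - 2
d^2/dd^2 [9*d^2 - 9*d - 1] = 18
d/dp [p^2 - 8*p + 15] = 2*p - 8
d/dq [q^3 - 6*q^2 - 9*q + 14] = 3*q^2 - 12*q - 9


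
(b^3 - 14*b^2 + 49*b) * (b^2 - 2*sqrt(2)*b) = b^5 - 14*b^4 - 2*sqrt(2)*b^4 + 28*sqrt(2)*b^3 + 49*b^3 - 98*sqrt(2)*b^2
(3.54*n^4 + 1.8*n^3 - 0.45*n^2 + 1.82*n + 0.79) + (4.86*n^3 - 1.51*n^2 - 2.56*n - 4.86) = 3.54*n^4 + 6.66*n^3 - 1.96*n^2 - 0.74*n - 4.07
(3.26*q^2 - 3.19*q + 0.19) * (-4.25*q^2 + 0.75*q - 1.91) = -13.855*q^4 + 16.0025*q^3 - 9.4266*q^2 + 6.2354*q - 0.3629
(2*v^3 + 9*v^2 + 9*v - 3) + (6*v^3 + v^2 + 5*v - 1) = 8*v^3 + 10*v^2 + 14*v - 4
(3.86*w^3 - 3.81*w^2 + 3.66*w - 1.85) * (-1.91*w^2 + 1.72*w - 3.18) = -7.3726*w^5 + 13.9163*w^4 - 25.8186*w^3 + 21.9445*w^2 - 14.8208*w + 5.883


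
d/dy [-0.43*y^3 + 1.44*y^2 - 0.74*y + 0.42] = -1.29*y^2 + 2.88*y - 0.74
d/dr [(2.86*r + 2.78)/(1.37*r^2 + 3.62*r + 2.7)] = (3.9182*r^2 + 10.3532*r - (2.74*r + 3.62)*(2.86*r + 2.78) + 7.722)/(1.37*r^2 + 3.62*r + 2.7)^2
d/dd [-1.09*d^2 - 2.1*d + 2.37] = -2.18*d - 2.1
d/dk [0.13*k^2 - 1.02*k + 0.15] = 0.26*k - 1.02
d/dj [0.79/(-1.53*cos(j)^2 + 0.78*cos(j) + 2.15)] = (0.6162 - 2.4174*cos(j))*sin(j)/(-1.53*cos(j)^2 + 0.78*cos(j) + 2.15)^2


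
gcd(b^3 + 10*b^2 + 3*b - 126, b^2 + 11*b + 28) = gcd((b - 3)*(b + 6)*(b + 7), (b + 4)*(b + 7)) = b + 7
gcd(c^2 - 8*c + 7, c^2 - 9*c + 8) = c - 1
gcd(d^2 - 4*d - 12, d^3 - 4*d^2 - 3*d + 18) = d + 2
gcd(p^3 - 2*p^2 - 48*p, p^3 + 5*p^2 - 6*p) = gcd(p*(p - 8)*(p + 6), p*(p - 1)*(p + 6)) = p^2 + 6*p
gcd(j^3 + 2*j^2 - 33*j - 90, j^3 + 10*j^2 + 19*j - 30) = j + 5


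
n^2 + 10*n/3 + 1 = (n + 1/3)*(n + 3)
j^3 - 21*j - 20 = (j - 5)*(j + 1)*(j + 4)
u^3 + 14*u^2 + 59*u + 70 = (u + 2)*(u + 5)*(u + 7)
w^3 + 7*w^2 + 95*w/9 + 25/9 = (w + 1/3)*(w + 5/3)*(w + 5)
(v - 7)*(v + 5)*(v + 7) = v^3 + 5*v^2 - 49*v - 245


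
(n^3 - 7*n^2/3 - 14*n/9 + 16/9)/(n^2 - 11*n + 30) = (9*n^3 - 21*n^2 - 14*n + 16)/(9*(n^2 - 11*n + 30))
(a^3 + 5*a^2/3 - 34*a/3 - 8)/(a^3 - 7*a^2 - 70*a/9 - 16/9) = 3*(a^2 + a - 12)/(3*a^2 - 23*a - 8)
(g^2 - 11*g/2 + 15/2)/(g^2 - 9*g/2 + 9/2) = (2*g - 5)/(2*g - 3)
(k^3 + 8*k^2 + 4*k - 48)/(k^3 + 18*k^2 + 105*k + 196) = (k^2 + 4*k - 12)/(k^2 + 14*k + 49)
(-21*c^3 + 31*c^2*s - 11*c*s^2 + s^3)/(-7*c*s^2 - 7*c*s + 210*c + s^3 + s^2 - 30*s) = (3*c^2 - 4*c*s + s^2)/(s^2 + s - 30)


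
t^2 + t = t*(t + 1)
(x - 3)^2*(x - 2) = x^3 - 8*x^2 + 21*x - 18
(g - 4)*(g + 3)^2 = g^3 + 2*g^2 - 15*g - 36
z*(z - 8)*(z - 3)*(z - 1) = z^4 - 12*z^3 + 35*z^2 - 24*z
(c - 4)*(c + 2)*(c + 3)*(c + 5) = c^4 + 6*c^3 - 9*c^2 - 94*c - 120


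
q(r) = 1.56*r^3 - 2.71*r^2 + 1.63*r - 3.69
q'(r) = 4.68*r^2 - 5.42*r + 1.63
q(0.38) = -3.38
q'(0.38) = 0.25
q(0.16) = -3.49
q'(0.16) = 0.88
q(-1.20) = -12.24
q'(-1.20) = 14.87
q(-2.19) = -36.64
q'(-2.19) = 35.95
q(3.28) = 27.55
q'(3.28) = 34.20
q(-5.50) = -354.18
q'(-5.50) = 173.01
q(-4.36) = -191.61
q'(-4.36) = 114.23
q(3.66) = 42.46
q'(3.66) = 44.48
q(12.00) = 2321.31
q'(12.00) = 610.51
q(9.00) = 928.71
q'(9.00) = 331.93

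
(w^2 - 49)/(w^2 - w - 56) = (w - 7)/(w - 8)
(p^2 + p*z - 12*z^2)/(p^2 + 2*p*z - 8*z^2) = (-p + 3*z)/(-p + 2*z)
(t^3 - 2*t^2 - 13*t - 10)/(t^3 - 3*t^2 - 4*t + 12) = (t^2 - 4*t - 5)/(t^2 - 5*t + 6)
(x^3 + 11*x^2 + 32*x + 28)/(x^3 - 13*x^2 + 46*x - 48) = (x^3 + 11*x^2 + 32*x + 28)/(x^3 - 13*x^2 + 46*x - 48)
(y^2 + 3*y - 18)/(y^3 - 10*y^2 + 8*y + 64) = (y^2 + 3*y - 18)/(y^3 - 10*y^2 + 8*y + 64)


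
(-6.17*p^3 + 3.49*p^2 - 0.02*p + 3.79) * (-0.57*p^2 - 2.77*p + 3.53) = 3.5169*p^5 + 15.1016*p^4 - 31.436*p^3 + 10.2148*p^2 - 10.5689*p + 13.3787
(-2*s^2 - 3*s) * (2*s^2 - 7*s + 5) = -4*s^4 + 8*s^3 + 11*s^2 - 15*s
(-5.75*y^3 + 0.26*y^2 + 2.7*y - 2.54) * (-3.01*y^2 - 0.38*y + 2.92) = 17.3075*y^5 + 1.4024*y^4 - 25.0158*y^3 + 7.3786*y^2 + 8.8492*y - 7.4168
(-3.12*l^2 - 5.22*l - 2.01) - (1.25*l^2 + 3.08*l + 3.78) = -4.37*l^2 - 8.3*l - 5.79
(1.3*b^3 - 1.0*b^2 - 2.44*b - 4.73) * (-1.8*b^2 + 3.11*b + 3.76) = -2.34*b^5 + 5.843*b^4 + 6.17*b^3 - 2.8344*b^2 - 23.8847*b - 17.7848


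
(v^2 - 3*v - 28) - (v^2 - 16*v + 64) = 13*v - 92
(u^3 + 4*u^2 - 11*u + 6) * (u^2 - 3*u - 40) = u^5 + u^4 - 63*u^3 - 121*u^2 + 422*u - 240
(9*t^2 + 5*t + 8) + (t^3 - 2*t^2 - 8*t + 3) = t^3 + 7*t^2 - 3*t + 11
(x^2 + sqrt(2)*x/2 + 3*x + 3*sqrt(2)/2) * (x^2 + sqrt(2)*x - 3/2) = x^4 + 3*sqrt(2)*x^3/2 + 3*x^3 - x^2/2 + 9*sqrt(2)*x^2/2 - 3*x/2 - 3*sqrt(2)*x/4 - 9*sqrt(2)/4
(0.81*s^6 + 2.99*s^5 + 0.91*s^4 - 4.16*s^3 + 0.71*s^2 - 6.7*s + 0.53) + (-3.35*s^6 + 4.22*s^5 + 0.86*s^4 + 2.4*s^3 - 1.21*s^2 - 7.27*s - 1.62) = -2.54*s^6 + 7.21*s^5 + 1.77*s^4 - 1.76*s^3 - 0.5*s^2 - 13.97*s - 1.09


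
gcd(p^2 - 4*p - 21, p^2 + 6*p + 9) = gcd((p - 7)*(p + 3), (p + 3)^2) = p + 3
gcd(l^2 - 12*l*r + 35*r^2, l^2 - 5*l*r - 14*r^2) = -l + 7*r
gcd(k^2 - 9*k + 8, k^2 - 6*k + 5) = k - 1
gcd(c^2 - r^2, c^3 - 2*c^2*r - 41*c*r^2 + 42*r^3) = -c + r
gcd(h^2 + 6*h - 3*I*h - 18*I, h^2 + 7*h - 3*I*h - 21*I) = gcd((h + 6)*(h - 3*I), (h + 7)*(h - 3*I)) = h - 3*I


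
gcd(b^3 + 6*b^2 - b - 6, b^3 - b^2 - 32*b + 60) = b + 6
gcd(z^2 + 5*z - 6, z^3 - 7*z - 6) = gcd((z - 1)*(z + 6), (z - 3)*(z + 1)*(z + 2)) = 1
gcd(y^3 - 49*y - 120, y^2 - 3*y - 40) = y^2 - 3*y - 40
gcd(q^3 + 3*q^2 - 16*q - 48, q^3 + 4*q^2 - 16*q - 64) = q^2 - 16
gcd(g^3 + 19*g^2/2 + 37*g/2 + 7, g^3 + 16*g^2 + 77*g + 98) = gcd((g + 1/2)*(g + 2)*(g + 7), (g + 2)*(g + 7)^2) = g^2 + 9*g + 14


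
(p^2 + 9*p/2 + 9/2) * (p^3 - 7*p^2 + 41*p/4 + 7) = p^5 - 5*p^4/2 - 67*p^3/4 + 173*p^2/8 + 621*p/8 + 63/2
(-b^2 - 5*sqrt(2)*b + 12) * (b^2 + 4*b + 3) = -b^4 - 5*sqrt(2)*b^3 - 4*b^3 - 20*sqrt(2)*b^2 + 9*b^2 - 15*sqrt(2)*b + 48*b + 36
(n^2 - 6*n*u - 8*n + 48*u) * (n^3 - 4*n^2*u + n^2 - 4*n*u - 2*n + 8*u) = n^5 - 10*n^4*u - 7*n^4 + 24*n^3*u^2 + 70*n^3*u - 10*n^3 - 168*n^2*u^2 + 100*n^2*u + 16*n^2 - 240*n*u^2 - 160*n*u + 384*u^2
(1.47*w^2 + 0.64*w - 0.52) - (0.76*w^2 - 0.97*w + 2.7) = 0.71*w^2 + 1.61*w - 3.22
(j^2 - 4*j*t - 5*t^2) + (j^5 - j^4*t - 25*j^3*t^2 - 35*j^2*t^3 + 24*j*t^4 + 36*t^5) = j^5 - j^4*t - 25*j^3*t^2 - 35*j^2*t^3 + j^2 + 24*j*t^4 - 4*j*t + 36*t^5 - 5*t^2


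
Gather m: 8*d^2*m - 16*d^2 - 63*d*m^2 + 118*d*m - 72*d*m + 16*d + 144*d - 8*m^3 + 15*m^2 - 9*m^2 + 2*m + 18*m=-16*d^2 + 160*d - 8*m^3 + m^2*(6 - 63*d) + m*(8*d^2 + 46*d + 20)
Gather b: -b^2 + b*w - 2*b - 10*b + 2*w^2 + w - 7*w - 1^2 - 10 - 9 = -b^2 + b*(w - 12) + 2*w^2 - 6*w - 20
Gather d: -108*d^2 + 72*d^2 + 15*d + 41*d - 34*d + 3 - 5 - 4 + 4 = -36*d^2 + 22*d - 2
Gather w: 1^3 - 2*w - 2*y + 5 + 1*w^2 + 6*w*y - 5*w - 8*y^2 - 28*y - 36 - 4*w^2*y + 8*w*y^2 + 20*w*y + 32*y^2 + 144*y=w^2*(1 - 4*y) + w*(8*y^2 + 26*y - 7) + 24*y^2 + 114*y - 30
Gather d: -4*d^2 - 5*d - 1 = -4*d^2 - 5*d - 1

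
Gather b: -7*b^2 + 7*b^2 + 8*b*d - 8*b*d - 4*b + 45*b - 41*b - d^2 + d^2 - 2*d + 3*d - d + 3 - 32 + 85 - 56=0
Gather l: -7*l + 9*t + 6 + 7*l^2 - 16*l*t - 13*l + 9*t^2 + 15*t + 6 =7*l^2 + l*(-16*t - 20) + 9*t^2 + 24*t + 12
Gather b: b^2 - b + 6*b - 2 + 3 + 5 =b^2 + 5*b + 6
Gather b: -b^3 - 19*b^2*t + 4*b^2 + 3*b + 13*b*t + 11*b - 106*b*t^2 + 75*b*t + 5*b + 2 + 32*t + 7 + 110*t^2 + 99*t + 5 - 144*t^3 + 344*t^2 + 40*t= -b^3 + b^2*(4 - 19*t) + b*(-106*t^2 + 88*t + 19) - 144*t^3 + 454*t^2 + 171*t + 14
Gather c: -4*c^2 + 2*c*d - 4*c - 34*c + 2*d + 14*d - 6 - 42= -4*c^2 + c*(2*d - 38) + 16*d - 48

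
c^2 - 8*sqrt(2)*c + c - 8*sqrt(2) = (c + 1)*(c - 8*sqrt(2))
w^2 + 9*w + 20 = (w + 4)*(w + 5)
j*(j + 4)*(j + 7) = j^3 + 11*j^2 + 28*j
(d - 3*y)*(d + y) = d^2 - 2*d*y - 3*y^2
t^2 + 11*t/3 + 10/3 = (t + 5/3)*(t + 2)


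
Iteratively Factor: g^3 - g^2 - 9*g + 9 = (g - 3)*(g^2 + 2*g - 3) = (g - 3)*(g - 1)*(g + 3)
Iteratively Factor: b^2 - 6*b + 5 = (b - 1)*(b - 5)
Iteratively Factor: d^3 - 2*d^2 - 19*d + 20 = (d - 1)*(d^2 - d - 20) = (d - 5)*(d - 1)*(d + 4)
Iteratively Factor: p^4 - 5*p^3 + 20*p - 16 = (p + 2)*(p^3 - 7*p^2 + 14*p - 8) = (p - 1)*(p + 2)*(p^2 - 6*p + 8) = (p - 2)*(p - 1)*(p + 2)*(p - 4)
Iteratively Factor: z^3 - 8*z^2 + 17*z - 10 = (z - 5)*(z^2 - 3*z + 2) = (z - 5)*(z - 1)*(z - 2)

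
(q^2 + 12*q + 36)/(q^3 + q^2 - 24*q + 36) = (q + 6)/(q^2 - 5*q + 6)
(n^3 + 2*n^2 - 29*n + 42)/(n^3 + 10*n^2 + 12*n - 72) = (n^2 + 4*n - 21)/(n^2 + 12*n + 36)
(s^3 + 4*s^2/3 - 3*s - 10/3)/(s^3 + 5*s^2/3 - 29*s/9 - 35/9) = 3*(s + 2)/(3*s + 7)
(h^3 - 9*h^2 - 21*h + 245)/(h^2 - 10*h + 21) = (h^2 - 2*h - 35)/(h - 3)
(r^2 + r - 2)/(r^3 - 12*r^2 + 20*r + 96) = (r - 1)/(r^2 - 14*r + 48)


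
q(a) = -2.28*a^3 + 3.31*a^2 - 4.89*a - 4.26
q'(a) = -6.84*a^2 + 6.62*a - 4.89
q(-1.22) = 10.77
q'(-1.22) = -23.15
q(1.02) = -8.22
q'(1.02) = -5.25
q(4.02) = -118.55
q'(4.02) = -88.81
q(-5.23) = 438.02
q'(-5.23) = -226.61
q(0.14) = -4.89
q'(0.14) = -4.10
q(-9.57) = 2344.03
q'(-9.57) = -694.68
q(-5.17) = 424.56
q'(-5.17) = -221.94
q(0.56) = -6.36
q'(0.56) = -3.33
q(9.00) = -1442.28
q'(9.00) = -499.35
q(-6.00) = 636.72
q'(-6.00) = -290.85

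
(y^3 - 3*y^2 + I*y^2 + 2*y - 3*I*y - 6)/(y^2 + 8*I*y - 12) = (y^2 - y*(3 + I) + 3*I)/(y + 6*I)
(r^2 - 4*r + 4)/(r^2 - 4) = (r - 2)/(r + 2)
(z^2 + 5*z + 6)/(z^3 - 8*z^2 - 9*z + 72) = (z + 2)/(z^2 - 11*z + 24)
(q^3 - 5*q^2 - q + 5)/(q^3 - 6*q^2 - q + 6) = (q - 5)/(q - 6)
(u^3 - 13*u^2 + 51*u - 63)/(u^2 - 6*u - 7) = (u^2 - 6*u + 9)/(u + 1)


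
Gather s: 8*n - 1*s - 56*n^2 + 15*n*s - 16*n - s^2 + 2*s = -56*n^2 - 8*n - s^2 + s*(15*n + 1)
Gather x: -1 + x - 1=x - 2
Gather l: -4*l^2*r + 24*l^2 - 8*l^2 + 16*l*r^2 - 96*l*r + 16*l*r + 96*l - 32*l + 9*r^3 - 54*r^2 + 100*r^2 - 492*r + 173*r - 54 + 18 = l^2*(16 - 4*r) + l*(16*r^2 - 80*r + 64) + 9*r^3 + 46*r^2 - 319*r - 36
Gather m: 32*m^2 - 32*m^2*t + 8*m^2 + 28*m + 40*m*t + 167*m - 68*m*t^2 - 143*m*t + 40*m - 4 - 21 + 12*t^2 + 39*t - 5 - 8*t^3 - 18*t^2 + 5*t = m^2*(40 - 32*t) + m*(-68*t^2 - 103*t + 235) - 8*t^3 - 6*t^2 + 44*t - 30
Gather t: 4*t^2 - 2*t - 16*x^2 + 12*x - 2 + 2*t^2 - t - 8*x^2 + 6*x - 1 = 6*t^2 - 3*t - 24*x^2 + 18*x - 3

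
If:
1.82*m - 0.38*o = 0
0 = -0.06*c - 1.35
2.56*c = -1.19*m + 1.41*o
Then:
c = -22.50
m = -10.35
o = -49.59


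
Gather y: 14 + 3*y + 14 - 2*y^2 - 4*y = -2*y^2 - y + 28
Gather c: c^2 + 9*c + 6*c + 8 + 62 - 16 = c^2 + 15*c + 54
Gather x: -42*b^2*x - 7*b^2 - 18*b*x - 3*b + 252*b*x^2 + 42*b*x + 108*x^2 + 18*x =-7*b^2 - 3*b + x^2*(252*b + 108) + x*(-42*b^2 + 24*b + 18)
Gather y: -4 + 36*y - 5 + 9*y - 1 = 45*y - 10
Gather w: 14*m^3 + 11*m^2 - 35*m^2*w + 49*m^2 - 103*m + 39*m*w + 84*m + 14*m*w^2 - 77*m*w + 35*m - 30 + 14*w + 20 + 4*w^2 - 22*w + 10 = 14*m^3 + 60*m^2 + 16*m + w^2*(14*m + 4) + w*(-35*m^2 - 38*m - 8)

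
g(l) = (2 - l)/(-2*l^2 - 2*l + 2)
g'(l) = (2 - l)*(4*l + 2)/(-2*l^2 - 2*l + 2)^2 - 1/(-2*l^2 - 2*l + 2) = (l^2 + l - (l - 2)*(2*l + 1) - 1)/(2*(l^2 + l - 1)^2)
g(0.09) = 1.06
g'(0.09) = 0.83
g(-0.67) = 1.09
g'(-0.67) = -0.71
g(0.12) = 1.09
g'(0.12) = 0.98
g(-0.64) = 1.07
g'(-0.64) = -0.65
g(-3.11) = -0.46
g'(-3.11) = -0.34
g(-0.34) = 0.96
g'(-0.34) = -0.16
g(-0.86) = 1.28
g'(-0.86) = -1.27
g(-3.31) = -0.40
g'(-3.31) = -0.26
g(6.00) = 0.05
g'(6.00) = 0.00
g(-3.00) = -0.50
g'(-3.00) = -0.40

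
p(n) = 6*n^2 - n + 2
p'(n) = 12*n - 1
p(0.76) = 4.71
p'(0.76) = 8.12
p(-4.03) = 103.48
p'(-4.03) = -49.36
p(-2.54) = 43.25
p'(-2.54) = -31.48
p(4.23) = 105.13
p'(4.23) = 49.76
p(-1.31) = 13.61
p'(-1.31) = -16.72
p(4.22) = 104.63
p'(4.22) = 49.64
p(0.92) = 6.16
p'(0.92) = 10.04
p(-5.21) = 170.07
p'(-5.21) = -63.52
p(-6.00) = 224.00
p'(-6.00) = -73.00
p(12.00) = 854.00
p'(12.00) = 143.00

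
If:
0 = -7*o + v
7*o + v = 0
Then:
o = 0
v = 0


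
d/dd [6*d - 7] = 6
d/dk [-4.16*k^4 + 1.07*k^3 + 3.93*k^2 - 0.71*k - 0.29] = -16.64*k^3 + 3.21*k^2 + 7.86*k - 0.71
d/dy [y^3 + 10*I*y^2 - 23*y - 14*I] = 3*y^2 + 20*I*y - 23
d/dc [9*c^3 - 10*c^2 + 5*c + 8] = 27*c^2 - 20*c + 5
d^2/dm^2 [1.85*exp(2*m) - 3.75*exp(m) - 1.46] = (7.4*exp(m) - 3.75)*exp(m)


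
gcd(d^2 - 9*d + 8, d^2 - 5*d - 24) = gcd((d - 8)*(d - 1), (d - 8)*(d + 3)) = d - 8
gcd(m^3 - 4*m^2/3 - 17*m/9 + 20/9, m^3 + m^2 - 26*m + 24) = m - 1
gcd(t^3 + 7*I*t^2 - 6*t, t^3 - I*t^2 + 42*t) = t^2 + 6*I*t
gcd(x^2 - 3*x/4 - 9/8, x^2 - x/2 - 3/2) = x - 3/2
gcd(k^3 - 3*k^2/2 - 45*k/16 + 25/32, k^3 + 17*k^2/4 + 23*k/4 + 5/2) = k + 5/4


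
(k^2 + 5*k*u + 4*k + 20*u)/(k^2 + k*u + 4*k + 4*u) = (k + 5*u)/(k + u)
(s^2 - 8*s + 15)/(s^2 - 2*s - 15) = (s - 3)/(s + 3)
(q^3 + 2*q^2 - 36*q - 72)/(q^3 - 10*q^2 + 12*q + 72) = (q + 6)/(q - 6)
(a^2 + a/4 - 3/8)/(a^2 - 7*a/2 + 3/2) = (a + 3/4)/(a - 3)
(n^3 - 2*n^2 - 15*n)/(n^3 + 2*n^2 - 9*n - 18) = n*(n - 5)/(n^2 - n - 6)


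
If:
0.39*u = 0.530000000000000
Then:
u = 1.36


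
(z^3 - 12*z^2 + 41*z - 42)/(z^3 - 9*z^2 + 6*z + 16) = (z^2 - 10*z + 21)/(z^2 - 7*z - 8)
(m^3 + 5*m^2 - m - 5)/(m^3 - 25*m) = (m^2 - 1)/(m*(m - 5))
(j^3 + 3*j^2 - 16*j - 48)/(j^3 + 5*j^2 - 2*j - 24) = (j - 4)/(j - 2)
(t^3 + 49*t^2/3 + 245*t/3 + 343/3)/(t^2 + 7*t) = t + 28/3 + 49/(3*t)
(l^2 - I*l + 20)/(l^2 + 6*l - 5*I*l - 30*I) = (l + 4*I)/(l + 6)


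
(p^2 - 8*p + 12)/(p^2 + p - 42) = (p - 2)/(p + 7)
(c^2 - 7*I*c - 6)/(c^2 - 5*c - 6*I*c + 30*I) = (c - I)/(c - 5)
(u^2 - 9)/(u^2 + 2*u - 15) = (u + 3)/(u + 5)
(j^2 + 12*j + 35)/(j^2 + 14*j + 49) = (j + 5)/(j + 7)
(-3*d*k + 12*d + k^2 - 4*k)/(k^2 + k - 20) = (-3*d + k)/(k + 5)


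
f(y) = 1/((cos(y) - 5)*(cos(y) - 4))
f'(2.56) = -0.01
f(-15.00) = 0.04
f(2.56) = 0.04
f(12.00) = 0.08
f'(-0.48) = 0.02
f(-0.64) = 0.07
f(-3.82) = 0.04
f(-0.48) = 0.08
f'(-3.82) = -0.01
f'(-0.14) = 0.01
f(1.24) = 0.06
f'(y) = sin(y)/((cos(y) - 5)*(cos(y) - 4)^2) + sin(y)/((cos(y) - 5)^2*(cos(y) - 4))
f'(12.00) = 0.02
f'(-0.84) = 0.03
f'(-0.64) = 0.02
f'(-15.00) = 0.01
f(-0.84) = 0.07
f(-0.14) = 0.08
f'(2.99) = -0.00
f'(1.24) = -0.03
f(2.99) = 0.03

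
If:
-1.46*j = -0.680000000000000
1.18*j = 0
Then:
No Solution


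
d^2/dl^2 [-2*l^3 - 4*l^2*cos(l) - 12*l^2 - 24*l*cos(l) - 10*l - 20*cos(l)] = 4*l^2*cos(l) + 16*l*sin(l) + 24*l*cos(l) - 12*l + 48*sin(l) + 12*cos(l) - 24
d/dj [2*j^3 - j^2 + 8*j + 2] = 6*j^2 - 2*j + 8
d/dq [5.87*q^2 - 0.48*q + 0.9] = 11.74*q - 0.48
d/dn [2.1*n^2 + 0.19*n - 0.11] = 4.2*n + 0.19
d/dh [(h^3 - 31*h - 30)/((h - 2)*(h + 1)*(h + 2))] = (h^2 + 52*h + 4)/(h^4 - 8*h^2 + 16)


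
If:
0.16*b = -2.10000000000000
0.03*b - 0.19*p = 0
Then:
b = -13.12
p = -2.07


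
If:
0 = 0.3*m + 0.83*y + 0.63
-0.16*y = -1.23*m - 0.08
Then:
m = -0.16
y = -0.70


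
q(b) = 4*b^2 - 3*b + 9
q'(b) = 8*b - 3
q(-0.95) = 15.46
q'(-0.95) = -10.60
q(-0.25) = 10.00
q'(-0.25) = -5.00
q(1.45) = 13.06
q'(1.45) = 8.60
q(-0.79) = 13.87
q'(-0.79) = -9.32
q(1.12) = 10.66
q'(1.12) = 5.96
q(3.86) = 57.02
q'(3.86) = 27.88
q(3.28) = 42.19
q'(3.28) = 23.24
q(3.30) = 42.66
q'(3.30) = 23.40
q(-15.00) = 954.00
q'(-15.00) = -123.00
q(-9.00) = 360.00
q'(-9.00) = -75.00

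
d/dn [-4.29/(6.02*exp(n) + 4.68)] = 25.8258*exp(n)/(6.02*exp(n) + 4.68)^2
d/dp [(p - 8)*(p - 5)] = 2*p - 13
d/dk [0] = 0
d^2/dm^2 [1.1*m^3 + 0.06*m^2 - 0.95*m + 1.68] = 6.6*m + 0.12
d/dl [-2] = 0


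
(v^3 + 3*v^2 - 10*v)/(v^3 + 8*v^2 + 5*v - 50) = v/(v + 5)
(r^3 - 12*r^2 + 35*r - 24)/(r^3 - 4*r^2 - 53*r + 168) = (r - 1)/(r + 7)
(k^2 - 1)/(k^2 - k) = (k + 1)/k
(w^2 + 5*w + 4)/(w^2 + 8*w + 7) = (w + 4)/(w + 7)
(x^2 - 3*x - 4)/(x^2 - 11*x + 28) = (x + 1)/(x - 7)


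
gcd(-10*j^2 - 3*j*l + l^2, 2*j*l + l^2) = 2*j + l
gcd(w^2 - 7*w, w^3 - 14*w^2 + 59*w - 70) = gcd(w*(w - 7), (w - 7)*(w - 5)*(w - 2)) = w - 7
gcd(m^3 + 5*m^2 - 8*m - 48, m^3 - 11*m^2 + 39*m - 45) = m - 3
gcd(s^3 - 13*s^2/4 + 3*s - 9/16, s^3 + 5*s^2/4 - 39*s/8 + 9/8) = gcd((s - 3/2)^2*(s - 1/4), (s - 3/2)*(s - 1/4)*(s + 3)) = s^2 - 7*s/4 + 3/8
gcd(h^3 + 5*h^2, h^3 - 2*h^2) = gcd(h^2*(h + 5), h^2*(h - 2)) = h^2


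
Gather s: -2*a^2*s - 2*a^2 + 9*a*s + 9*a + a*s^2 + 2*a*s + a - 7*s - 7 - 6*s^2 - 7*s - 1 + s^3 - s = -2*a^2 + 10*a + s^3 + s^2*(a - 6) + s*(-2*a^2 + 11*a - 15) - 8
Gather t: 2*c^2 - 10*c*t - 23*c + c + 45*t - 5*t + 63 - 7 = 2*c^2 - 22*c + t*(40 - 10*c) + 56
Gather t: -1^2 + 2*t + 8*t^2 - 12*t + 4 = 8*t^2 - 10*t + 3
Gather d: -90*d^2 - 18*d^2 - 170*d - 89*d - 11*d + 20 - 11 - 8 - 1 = -108*d^2 - 270*d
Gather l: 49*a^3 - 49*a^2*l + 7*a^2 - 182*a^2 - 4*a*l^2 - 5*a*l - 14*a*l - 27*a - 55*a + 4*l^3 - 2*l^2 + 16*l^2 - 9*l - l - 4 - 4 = 49*a^3 - 175*a^2 - 82*a + 4*l^3 + l^2*(14 - 4*a) + l*(-49*a^2 - 19*a - 10) - 8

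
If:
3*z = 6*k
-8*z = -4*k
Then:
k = 0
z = 0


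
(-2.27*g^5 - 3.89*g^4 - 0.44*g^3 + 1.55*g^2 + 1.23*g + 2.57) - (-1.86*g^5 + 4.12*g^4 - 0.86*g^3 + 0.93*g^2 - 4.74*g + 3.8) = -0.41*g^5 - 8.01*g^4 + 0.42*g^3 + 0.62*g^2 + 5.97*g - 1.23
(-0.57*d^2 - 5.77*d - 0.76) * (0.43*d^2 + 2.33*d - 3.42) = -0.2451*d^4 - 3.8092*d^3 - 11.8215*d^2 + 17.9626*d + 2.5992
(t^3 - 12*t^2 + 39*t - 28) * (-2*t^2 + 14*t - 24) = -2*t^5 + 38*t^4 - 270*t^3 + 890*t^2 - 1328*t + 672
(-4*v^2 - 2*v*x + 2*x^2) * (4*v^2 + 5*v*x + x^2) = -16*v^4 - 28*v^3*x - 6*v^2*x^2 + 8*v*x^3 + 2*x^4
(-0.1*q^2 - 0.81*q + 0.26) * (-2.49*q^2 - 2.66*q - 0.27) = 0.249*q^4 + 2.2829*q^3 + 1.5342*q^2 - 0.4729*q - 0.0702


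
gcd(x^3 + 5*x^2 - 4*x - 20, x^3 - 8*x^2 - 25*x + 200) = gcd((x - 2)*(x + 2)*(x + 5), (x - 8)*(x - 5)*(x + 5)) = x + 5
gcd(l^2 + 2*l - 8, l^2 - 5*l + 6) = l - 2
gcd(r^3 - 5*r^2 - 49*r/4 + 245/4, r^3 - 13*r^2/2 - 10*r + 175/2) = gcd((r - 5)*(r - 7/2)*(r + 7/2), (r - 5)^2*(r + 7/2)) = r^2 - 3*r/2 - 35/2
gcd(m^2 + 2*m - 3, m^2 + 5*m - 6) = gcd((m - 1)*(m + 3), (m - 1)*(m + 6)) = m - 1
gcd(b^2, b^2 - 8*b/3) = b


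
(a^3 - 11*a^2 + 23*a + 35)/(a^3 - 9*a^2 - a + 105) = (a + 1)/(a + 3)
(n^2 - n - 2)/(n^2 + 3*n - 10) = (n + 1)/(n + 5)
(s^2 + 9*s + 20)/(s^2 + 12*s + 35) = (s + 4)/(s + 7)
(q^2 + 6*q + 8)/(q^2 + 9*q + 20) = (q + 2)/(q + 5)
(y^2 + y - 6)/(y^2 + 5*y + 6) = (y - 2)/(y + 2)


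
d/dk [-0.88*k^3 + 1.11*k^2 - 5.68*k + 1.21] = -2.64*k^2 + 2.22*k - 5.68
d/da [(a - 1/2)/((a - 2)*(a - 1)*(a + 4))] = (-2*a^3 + a^2/2 + a + 3)/(a^6 + 2*a^5 - 19*a^4 - 4*a^3 + 116*a^2 - 160*a + 64)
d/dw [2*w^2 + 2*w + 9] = 4*w + 2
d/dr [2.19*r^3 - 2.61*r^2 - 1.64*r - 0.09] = 6.57*r^2 - 5.22*r - 1.64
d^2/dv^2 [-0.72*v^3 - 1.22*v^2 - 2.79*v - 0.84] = -4.32*v - 2.44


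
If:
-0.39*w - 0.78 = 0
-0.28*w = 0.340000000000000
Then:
No Solution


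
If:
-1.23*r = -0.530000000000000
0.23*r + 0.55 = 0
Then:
No Solution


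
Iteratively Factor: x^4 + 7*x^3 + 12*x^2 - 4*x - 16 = (x + 4)*(x^3 + 3*x^2 - 4) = (x - 1)*(x + 4)*(x^2 + 4*x + 4) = (x - 1)*(x + 2)*(x + 4)*(x + 2)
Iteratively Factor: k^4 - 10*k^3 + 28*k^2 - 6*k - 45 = (k - 3)*(k^3 - 7*k^2 + 7*k + 15) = (k - 5)*(k - 3)*(k^2 - 2*k - 3) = (k - 5)*(k - 3)*(k + 1)*(k - 3)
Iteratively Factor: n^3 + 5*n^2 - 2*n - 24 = (n + 4)*(n^2 + n - 6) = (n + 3)*(n + 4)*(n - 2)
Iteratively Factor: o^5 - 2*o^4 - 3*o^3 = (o + 1)*(o^4 - 3*o^3) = o*(o + 1)*(o^3 - 3*o^2) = o^2*(o + 1)*(o^2 - 3*o) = o^3*(o + 1)*(o - 3)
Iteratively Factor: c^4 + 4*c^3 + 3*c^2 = (c + 1)*(c^3 + 3*c^2) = c*(c + 1)*(c^2 + 3*c) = c*(c + 1)*(c + 3)*(c)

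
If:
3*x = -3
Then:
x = -1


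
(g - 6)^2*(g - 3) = g^3 - 15*g^2 + 72*g - 108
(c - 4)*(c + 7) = c^2 + 3*c - 28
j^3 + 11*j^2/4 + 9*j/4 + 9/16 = (j + 1/2)*(j + 3/4)*(j + 3/2)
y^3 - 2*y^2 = y^2*(y - 2)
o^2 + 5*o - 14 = (o - 2)*(o + 7)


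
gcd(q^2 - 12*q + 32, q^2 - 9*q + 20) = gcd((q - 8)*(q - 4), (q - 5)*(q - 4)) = q - 4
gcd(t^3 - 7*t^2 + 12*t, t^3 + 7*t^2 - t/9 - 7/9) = 1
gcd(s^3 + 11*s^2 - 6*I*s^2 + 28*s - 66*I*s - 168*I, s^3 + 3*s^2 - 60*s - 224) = s^2 + 11*s + 28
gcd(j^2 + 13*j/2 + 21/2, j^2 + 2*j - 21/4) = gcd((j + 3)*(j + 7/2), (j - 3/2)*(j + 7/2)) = j + 7/2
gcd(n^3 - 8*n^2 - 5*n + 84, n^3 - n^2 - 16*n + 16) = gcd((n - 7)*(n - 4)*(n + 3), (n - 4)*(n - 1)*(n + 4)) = n - 4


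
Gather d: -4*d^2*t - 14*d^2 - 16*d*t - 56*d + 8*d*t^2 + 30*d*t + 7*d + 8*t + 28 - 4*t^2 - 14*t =d^2*(-4*t - 14) + d*(8*t^2 + 14*t - 49) - 4*t^2 - 6*t + 28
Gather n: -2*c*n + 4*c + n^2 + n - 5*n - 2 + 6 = 4*c + n^2 + n*(-2*c - 4) + 4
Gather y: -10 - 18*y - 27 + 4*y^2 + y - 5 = 4*y^2 - 17*y - 42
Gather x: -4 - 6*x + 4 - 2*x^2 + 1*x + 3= -2*x^2 - 5*x + 3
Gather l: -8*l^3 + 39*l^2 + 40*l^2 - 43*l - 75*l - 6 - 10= -8*l^3 + 79*l^2 - 118*l - 16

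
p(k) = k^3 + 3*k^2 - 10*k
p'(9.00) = 287.00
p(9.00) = 882.00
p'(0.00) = -10.00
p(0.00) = 0.00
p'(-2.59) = -5.42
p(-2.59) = 28.65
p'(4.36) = 73.19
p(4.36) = 96.31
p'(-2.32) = -7.77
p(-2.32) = 26.86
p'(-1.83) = -10.93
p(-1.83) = 22.22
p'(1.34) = 3.43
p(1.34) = -5.61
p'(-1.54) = -12.13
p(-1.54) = 18.86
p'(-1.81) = -11.03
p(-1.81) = 22.00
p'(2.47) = 23.12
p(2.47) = 8.67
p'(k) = 3*k^2 + 6*k - 10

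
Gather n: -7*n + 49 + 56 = 105 - 7*n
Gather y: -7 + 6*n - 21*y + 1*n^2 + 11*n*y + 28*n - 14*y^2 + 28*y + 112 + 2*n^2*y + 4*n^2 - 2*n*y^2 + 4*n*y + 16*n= 5*n^2 + 50*n + y^2*(-2*n - 14) + y*(2*n^2 + 15*n + 7) + 105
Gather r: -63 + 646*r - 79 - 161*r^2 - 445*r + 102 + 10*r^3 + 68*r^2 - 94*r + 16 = 10*r^3 - 93*r^2 + 107*r - 24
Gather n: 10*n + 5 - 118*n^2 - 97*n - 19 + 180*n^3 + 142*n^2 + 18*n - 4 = 180*n^3 + 24*n^2 - 69*n - 18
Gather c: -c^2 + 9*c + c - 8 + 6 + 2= -c^2 + 10*c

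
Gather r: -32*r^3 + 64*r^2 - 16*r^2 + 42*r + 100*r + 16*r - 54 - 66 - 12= -32*r^3 + 48*r^2 + 158*r - 132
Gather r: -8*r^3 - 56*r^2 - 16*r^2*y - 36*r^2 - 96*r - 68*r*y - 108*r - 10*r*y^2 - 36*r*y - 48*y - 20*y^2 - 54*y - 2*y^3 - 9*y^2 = -8*r^3 + r^2*(-16*y - 92) + r*(-10*y^2 - 104*y - 204) - 2*y^3 - 29*y^2 - 102*y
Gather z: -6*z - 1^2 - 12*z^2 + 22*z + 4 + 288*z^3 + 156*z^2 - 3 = 288*z^3 + 144*z^2 + 16*z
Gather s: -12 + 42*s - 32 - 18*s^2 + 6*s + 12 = -18*s^2 + 48*s - 32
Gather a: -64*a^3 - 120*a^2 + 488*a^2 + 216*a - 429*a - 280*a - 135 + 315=-64*a^3 + 368*a^2 - 493*a + 180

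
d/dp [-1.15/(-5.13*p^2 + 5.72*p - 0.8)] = (6.578 - 11.799*p)/(5.13*p^2 - 5.72*p + 0.8)^2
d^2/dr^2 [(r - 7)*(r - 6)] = 2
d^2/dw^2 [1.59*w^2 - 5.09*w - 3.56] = 3.18000000000000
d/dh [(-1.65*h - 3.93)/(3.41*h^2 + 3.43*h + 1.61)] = (5.6265*h^2 + 26.8026*h + 10.8234)/(11.6281*h^4 + 23.3926*h^3 + 22.7451*h^2 + 11.0446*h + 2.5921)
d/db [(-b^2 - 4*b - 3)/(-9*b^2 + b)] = (-37*b^2 - 54*b + 3)/(b^2*(81*b^2 - 18*b + 1))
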